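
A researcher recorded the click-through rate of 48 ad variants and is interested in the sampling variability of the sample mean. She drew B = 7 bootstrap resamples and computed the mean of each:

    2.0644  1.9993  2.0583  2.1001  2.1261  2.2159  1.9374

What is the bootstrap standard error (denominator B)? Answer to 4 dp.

Bootstrap SE is the standard deviation of the 7 replicate means.
Mean of replicates: (2.0644 + 1.9993 + 2.0583 + 2.1001 + 2.1261 + 2.2159 + 1.9374) / 7 = 14.50150 / 7 = 2.07164
Sum of squared deviations: (−0.00724)² + (−0.07234)² + (−0.01334)² + (+0.02846)² + (+0.05446)² + (+0.14426)² + (−0.13424)² = 0.04807
Variance = 0.04807 / 7 = 0.00687
SE* = √0.00687

SE* = 0.0829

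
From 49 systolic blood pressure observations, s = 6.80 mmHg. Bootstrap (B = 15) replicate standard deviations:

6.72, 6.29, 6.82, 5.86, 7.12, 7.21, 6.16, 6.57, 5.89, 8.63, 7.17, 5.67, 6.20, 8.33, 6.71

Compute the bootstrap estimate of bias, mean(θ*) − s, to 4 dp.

mean(θ*) = (6.72 + 6.29 + 6.82 + 5.86 + 7.12 + 7.21 + 6.16 + 6.57 + 5.89 + 8.63 + 7.17 + 5.67 + 6.20 + 8.33 + 6.71) / 15 = 6.75667
bias = 6.75667 − 6.80

bias = −0.0433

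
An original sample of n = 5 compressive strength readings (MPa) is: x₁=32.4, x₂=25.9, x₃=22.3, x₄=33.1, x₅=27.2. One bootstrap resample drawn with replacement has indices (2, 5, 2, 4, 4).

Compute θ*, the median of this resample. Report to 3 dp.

θ* = 27.200

Resample values: 25.9, 27.2, 25.9, 33.1, 33.1.
Sorted: 25.9, 25.9, 27.2, 33.1, 33.1
Median = middle value = 27.200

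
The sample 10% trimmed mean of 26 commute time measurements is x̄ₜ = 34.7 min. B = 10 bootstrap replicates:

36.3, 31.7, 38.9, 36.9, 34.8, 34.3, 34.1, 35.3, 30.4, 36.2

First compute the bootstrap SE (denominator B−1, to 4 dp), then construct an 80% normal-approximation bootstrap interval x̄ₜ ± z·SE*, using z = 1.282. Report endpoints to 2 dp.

Mean of replicates = 34.8900; sum of squared deviations = 55.3090; SE* = √(55.3090/9) = 2.4790
Margin = 1.282 × 2.4790 = 3.178
Interval: 34.7 ± 3.178

(31.52, 37.88)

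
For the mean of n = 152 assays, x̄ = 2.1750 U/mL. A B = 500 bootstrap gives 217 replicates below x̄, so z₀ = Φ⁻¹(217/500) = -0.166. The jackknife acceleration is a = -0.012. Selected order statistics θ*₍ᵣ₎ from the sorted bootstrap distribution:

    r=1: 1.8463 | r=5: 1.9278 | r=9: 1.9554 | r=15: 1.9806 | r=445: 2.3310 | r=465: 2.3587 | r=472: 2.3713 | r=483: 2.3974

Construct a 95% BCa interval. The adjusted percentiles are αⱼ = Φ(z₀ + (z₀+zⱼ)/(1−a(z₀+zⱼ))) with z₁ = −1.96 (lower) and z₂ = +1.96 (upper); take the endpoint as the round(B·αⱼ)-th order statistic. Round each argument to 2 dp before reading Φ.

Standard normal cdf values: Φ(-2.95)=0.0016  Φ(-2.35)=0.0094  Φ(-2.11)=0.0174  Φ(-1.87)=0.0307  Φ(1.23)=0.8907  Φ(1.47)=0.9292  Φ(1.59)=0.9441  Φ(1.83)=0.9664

(1.9278, 2.3713)

Lower: z₀ + z₁ = -0.166 + (-1.960) = -2.126; 1 − a(z₀+z₁) = 1 − (-0.012)(-2.126) = 0.9745; argument = -0.166 + (-2.126)/0.9745 = -2.3477 → -2.35.
α₁ = Φ(-2.35) = 0.0094; rank = round(500 × 0.0094) = 5; θ*₍5₎ = 1.9278.
Upper: z₀ + z₂ = 1.794; 1 − a(z₀+z₂) = 1.0215; argument = 1.5902 → 1.59; α₂ = 0.9441; rank = 472; θ*₍472₎ = 2.3713.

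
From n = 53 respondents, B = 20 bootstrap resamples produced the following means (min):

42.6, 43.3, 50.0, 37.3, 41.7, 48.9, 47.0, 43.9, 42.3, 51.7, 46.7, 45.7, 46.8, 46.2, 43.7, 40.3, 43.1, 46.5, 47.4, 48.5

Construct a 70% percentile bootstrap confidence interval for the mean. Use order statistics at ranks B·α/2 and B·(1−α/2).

Sorted replicates: 37.3, 40.3, 41.7, 42.3, 42.6, 43.1, 43.3, 43.7, 43.9, 45.7, 46.2, 46.5, 46.7, 46.8, 47.0, 47.4, 48.5, 48.9, 50.0, 51.7
α = 0.30; lower rank = 20 × 0.150 = 3; upper rank = 20 × 0.850 = 17.
The 3rd smallest replicate is 41.7; the 17th is 48.5.

(41.7, 48.5)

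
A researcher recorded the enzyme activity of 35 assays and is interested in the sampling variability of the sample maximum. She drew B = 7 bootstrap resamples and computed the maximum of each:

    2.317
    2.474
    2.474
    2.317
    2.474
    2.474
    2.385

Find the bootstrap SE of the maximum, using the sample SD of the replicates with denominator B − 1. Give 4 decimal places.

Bootstrap SE is the standard deviation of the 7 replicate maximums.
Mean of replicates: (2.317 + 2.474 + 2.474 + 2.317 + 2.474 + 2.474 + 2.385) / 7 = 16.91500 / 7 = 2.41643
Sum of squared deviations: (−0.09943)² + (+0.05757)² + (+0.05757)² + (−0.09943)² + (+0.05757)² + (+0.05757)² + (−0.03143)² = 0.03402
Variance = 0.03402 / 6 = 0.00567
SE* = √0.00567

SE* = 0.0753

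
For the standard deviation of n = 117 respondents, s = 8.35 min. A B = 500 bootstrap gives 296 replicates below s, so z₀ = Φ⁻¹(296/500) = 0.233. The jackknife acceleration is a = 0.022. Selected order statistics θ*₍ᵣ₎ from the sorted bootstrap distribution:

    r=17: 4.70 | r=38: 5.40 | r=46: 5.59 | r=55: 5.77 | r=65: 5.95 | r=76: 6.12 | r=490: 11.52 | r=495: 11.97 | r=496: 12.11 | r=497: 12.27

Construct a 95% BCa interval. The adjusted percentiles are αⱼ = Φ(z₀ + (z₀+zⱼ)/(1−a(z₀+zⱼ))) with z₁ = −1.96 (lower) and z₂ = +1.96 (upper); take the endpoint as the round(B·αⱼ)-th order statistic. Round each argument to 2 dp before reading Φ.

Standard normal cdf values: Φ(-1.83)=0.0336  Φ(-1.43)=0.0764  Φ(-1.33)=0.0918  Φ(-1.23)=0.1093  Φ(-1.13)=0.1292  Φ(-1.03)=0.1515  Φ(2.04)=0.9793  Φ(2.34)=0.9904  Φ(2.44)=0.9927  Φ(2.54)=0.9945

Lower: z₀ + z₁ = 0.233 + (-1.960) = -1.727; 1 − a(z₀+z₁) = 1 − (0.022)(-1.727) = 1.0380; argument = 0.233 + (-1.727)/1.0380 = -1.4308 → -1.43.
α₁ = Φ(-1.43) = 0.0764; rank = round(500 × 0.0764) = 38; θ*₍38₎ = 5.40.
Upper: z₀ + z₂ = 2.193; 1 − a(z₀+z₂) = 0.9518; argument = 2.5372 → 2.54; α₂ = 0.9945; rank = 497; θ*₍497₎ = 12.27.

(5.40, 12.27)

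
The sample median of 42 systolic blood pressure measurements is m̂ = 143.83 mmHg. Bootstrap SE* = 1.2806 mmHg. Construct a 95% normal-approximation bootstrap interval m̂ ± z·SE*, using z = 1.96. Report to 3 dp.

Margin = 1.96 × 1.2806 = 2.5100
Interval: 143.83 ± 2.5100

(141.320, 146.340)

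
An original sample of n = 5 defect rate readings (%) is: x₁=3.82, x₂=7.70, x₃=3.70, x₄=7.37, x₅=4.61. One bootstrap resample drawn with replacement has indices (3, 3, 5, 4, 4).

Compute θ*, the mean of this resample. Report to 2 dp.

θ* = 5.35

Resample values: 3.70, 3.70, 4.61, 7.37, 7.37.
Mean = (3.70 + 3.70 + 4.61 + 7.37 + 7.37) / 5 = 26.750 / 5 = 5.35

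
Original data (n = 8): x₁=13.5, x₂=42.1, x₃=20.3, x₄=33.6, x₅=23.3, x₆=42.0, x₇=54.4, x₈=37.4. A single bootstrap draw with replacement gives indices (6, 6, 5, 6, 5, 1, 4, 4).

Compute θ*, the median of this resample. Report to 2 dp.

θ* = 33.60

Resample values: 42.0, 42.0, 23.3, 42.0, 23.3, 13.5, 33.6, 33.6.
Sorted: 13.5, 23.3, 23.3, 33.6, 33.6, 42.0, 42.0, 42.0
Median = average of the two middle values = 33.60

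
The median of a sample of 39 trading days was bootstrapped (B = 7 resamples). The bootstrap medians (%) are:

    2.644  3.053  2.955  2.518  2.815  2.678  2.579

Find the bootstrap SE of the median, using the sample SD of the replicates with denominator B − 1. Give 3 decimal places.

SE* = 0.199

Bootstrap SE is the standard deviation of the 7 replicate medians.
Mean of replicates: (2.644 + 3.053 + 2.955 + 2.518 + 2.815 + 2.678 + 2.579) / 7 = 19.2420 / 7 = 2.7489
Sum of squared deviations: (−0.1049)² + (+0.3041)² + (+0.2061)² + (−0.2309)² + (+0.0661)² + (−0.0709)² + (−0.1699)² = 0.2375
Variance = 0.2375 / 6 = 0.0396
SE* = √0.0396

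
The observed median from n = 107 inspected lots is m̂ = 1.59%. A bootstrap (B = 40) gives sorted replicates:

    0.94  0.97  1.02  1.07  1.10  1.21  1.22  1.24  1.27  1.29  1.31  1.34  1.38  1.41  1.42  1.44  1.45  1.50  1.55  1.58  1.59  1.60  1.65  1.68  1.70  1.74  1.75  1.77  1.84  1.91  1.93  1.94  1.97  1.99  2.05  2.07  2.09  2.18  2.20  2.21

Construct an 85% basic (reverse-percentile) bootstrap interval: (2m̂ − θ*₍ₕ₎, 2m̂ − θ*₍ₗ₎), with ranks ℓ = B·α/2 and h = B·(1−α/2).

Percentile endpoints at ranks 3 and 37: θ*₍3₎ = 1.02, θ*₍37₎ = 2.09.
Basic interval reflects these around m̂:
  lower = 2 × 1.59 − 2.09 = 1.09
  upper = 2 × 1.59 − 1.02 = 2.16

(1.09, 2.16)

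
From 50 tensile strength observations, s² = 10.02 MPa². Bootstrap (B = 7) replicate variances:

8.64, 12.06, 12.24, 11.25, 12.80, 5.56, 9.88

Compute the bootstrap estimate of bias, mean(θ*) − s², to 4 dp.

bias = +0.3271

mean(θ*) = (8.64 + 12.06 + 12.24 + 11.25 + 12.80 + 5.56 + 9.88) / 7 = 10.34714
bias = 10.34714 − 10.02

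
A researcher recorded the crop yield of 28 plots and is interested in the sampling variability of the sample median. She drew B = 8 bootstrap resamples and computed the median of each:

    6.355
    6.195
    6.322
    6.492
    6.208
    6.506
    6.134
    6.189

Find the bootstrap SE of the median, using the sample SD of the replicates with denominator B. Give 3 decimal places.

SE* = 0.133

Bootstrap SE is the standard deviation of the 8 replicate medians.
Mean of replicates: (6.355 + 6.195 + 6.322 + 6.492 + 6.208 + 6.506 + 6.134 + 6.189) / 8 = 50.4010 / 8 = 6.3001
Sum of squared deviations: (+0.0549)² + (−0.1051)² + (+0.0219)² + (+0.1919)² + (−0.0921)² + (+0.2059)² + (−0.1661)² + (−0.1111)² = 0.1422
Variance = 0.1422 / 8 = 0.0178
SE* = √0.0178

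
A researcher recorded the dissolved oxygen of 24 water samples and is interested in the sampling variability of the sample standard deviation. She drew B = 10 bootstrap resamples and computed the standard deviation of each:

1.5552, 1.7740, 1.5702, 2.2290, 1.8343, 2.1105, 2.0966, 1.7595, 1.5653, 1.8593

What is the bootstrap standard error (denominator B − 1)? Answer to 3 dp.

SE* = 0.243

Bootstrap SE is the standard deviation of the 10 replicate standard deviations.
Mean of replicates: (1.5552 + 1.7740 + 1.5702 + 2.2290 + 1.8343 + 2.1105 + 2.0966 + 1.7595 + 1.5653 + 1.8593) / 10 = 18.35390 / 10 = 1.83539
Sum of squared deviations: (−0.28019)² + (−0.06139)² + (−0.26519)² + (+0.39361)² + (−0.00109)² + (+0.27511)² + (+0.26121)² + (−0.07589)² + (−0.27009)² + (+0.02391)² = 0.53073
Variance = 0.53073 / 9 = 0.05897
SE* = √0.05897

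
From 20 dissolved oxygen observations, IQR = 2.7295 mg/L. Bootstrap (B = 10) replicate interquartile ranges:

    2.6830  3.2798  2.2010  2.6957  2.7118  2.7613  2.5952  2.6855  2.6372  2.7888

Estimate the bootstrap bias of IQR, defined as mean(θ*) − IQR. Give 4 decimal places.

bias = −0.0256

mean(θ*) = (2.6830 + 3.2798 + 2.2010 + 2.6957 + 2.7118 + 2.7613 + 2.5952 + 2.6855 + 2.6372 + 2.7888) / 10 = 2.70393
bias = 2.70393 − 2.7295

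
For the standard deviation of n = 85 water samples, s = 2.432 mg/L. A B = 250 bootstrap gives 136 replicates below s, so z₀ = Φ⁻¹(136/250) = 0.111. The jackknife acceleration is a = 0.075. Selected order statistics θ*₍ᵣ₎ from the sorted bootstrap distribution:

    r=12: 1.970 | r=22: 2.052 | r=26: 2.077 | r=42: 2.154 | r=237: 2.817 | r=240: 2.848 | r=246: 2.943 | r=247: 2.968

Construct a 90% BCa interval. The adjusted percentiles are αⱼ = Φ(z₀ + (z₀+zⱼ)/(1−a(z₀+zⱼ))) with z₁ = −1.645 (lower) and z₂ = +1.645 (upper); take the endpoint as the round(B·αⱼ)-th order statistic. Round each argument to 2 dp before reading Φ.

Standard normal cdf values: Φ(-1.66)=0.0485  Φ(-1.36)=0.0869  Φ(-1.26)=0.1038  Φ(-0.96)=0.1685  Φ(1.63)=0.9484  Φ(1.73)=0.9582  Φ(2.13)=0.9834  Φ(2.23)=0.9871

Lower: z₀ + z₁ = 0.111 + (-1.645) = -1.534; 1 − a(z₀+z₁) = 1 − (0.075)(-1.534) = 1.1151; argument = 0.111 + (-1.534)/1.1151 = -1.2647 → -1.26.
α₁ = Φ(-1.26) = 0.1038; rank = round(250 × 0.1038) = 26; θ*₍26₎ = 2.077.
Upper: z₀ + z₂ = 1.756; 1 − a(z₀+z₂) = 0.8683; argument = 2.1333 → 2.13; α₂ = 0.9834; rank = 246; θ*₍246₎ = 2.943.

(2.077, 2.943)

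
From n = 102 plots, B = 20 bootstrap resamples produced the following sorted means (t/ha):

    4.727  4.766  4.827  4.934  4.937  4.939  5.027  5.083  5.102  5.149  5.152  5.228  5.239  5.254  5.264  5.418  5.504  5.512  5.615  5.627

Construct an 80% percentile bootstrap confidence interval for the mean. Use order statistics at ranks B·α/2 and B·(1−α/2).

α = 0.20; lower rank = 20 × 0.100 = 2; upper rank = 20 × 0.900 = 18.
The 2nd smallest replicate is 4.766; the 18th is 5.512.

(4.766, 5.512)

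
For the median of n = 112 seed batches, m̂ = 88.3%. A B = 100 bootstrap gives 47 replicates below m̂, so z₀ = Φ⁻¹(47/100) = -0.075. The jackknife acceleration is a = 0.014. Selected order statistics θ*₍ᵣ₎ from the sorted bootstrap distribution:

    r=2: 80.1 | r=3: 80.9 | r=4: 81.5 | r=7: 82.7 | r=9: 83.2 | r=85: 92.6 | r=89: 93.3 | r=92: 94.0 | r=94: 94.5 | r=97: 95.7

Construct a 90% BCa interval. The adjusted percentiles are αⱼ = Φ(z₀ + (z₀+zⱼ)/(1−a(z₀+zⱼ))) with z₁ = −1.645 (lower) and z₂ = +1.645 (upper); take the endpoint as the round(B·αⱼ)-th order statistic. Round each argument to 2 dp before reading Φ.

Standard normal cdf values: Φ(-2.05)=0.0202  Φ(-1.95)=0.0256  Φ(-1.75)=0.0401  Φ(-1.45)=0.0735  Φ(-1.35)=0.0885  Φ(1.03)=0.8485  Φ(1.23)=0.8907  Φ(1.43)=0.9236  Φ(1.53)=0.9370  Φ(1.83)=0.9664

Lower: z₀ + z₁ = -0.075 + (-1.645) = -1.720; 1 − a(z₀+z₁) = 1 − (0.014)(-1.720) = 1.0241; argument = -0.075 + (-1.720)/1.0241 = -1.7546 → -1.75.
α₁ = Φ(-1.75) = 0.0401; rank = round(100 × 0.0401) = 4; θ*₍4₎ = 81.5.
Upper: z₀ + z₂ = 1.570; 1 − a(z₀+z₂) = 0.9780; argument = 1.5303 → 1.53; α₂ = 0.9370; rank = 94; θ*₍94₎ = 94.5.

(81.5, 94.5)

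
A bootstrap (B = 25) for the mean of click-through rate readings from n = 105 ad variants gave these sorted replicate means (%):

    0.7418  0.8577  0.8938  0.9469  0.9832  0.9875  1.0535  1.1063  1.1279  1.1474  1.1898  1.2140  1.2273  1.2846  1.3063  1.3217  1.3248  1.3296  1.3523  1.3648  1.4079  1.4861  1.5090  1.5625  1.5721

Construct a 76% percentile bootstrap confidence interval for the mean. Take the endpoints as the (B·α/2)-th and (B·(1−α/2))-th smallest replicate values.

(0.8938, 1.4861)

α = 0.24; lower rank = 25 × 0.120 = 3; upper rank = 25 × 0.880 = 22.
The 3rd smallest replicate is 0.8938; the 22nd is 1.4861.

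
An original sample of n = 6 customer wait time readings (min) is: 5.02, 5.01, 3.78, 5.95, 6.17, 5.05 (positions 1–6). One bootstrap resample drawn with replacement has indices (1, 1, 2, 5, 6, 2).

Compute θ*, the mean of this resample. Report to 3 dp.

θ* = 5.213

Resample values: 5.02, 5.02, 5.01, 6.17, 5.05, 5.01.
Mean = (5.02 + 5.02 + 5.01 + 6.17 + 5.05 + 5.01) / 6 = 31.280 / 6 = 5.213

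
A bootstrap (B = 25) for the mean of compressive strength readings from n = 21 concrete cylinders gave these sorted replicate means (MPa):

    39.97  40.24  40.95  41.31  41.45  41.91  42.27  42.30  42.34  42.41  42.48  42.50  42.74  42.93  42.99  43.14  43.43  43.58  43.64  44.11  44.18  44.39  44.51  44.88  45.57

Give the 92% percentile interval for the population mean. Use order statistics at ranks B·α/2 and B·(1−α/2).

(39.97, 44.88)

α = 0.08; lower rank = 25 × 0.040 = 1; upper rank = 25 × 0.960 = 24.
The 1st smallest replicate is 39.97; the 24th is 44.88.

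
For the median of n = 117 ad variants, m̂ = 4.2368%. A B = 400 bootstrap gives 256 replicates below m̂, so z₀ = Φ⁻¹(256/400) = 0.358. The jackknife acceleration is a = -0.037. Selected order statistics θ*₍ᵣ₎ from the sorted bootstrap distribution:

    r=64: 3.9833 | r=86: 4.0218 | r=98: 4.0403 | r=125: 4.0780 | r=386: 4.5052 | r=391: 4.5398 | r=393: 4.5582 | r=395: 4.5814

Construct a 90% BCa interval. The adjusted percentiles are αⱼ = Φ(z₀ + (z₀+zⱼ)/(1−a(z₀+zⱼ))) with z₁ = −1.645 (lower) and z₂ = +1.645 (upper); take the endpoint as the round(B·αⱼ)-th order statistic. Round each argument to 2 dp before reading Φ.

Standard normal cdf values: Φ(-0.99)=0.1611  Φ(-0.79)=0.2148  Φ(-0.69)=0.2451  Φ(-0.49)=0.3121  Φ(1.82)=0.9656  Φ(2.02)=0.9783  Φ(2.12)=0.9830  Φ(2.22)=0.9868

Lower: z₀ + z₁ = 0.358 + (-1.645) = -1.287; 1 − a(z₀+z₁) = 1 − (-0.037)(-1.287) = 0.9524; argument = 0.358 + (-1.287)/0.9524 = -0.9933 → -0.99.
α₁ = Φ(-0.99) = 0.1611; rank = round(400 × 0.1611) = 64; θ*₍64₎ = 3.9833.
Upper: z₀ + z₂ = 2.003; 1 − a(z₀+z₂) = 1.0741; argument = 2.2228 → 2.22; α₂ = 0.9868; rank = 395; θ*₍395₎ = 4.5814.

(3.9833, 4.5814)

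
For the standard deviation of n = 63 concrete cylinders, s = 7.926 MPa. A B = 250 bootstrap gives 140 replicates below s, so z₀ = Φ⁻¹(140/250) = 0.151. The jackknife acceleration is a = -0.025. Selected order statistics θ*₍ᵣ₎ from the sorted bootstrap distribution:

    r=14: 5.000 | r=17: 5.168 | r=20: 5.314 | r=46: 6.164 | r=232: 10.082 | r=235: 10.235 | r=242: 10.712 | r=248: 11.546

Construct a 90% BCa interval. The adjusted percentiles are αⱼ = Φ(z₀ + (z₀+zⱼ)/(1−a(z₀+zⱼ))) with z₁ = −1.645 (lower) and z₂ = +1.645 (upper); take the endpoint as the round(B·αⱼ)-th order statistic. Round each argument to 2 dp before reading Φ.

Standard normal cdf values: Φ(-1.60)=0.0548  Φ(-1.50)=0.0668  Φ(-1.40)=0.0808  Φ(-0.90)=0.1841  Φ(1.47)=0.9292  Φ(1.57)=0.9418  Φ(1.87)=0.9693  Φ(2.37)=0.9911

(5.314, 10.712)

Lower: z₀ + z₁ = 0.151 + (-1.645) = -1.494; 1 − a(z₀+z₁) = 1 − (-0.025)(-1.494) = 0.9627; argument = 0.151 + (-1.494)/0.9627 = -1.4010 → -1.40.
α₁ = Φ(-1.40) = 0.0808; rank = round(250 × 0.0808) = 20; θ*₍20₎ = 5.314.
Upper: z₀ + z₂ = 1.796; 1 − a(z₀+z₂) = 1.0449; argument = 1.8698 → 1.87; α₂ = 0.9693; rank = 242; θ*₍242₎ = 10.712.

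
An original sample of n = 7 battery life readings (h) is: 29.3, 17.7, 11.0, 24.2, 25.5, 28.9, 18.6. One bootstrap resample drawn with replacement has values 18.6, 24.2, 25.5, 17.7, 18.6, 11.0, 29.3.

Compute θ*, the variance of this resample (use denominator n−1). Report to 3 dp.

Mean = 20.7000; sum of squared deviations = 221.1600
s² = 221.1600 / 6 = 36.8600

θ* = 36.860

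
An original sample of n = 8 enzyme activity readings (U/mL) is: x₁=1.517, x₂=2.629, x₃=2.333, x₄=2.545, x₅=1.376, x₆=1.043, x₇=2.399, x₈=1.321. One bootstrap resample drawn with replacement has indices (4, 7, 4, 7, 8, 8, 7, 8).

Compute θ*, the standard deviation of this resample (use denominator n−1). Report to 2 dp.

θ* = 0.59

Resample values: 2.545, 2.399, 2.545, 2.399, 1.321, 1.321, 2.399, 1.321.
Mean = 2.0312; sum of squared deviations = 2.4470
s² = 2.4470 / 7 = 0.3496
s = √0.3496 = 0.59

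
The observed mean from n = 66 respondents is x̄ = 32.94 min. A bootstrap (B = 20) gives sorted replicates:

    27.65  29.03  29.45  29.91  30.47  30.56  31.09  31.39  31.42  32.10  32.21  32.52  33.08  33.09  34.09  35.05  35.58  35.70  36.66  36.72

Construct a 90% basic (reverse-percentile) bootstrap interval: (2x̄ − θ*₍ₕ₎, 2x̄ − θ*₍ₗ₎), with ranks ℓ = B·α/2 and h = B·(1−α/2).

(29.22, 38.23)

Percentile endpoints at ranks 1 and 19: θ*₍1₎ = 27.65, θ*₍19₎ = 36.66.
Basic interval reflects these around x̄:
  lower = 2 × 32.94 − 36.66 = 29.22
  upper = 2 × 32.94 − 27.65 = 38.23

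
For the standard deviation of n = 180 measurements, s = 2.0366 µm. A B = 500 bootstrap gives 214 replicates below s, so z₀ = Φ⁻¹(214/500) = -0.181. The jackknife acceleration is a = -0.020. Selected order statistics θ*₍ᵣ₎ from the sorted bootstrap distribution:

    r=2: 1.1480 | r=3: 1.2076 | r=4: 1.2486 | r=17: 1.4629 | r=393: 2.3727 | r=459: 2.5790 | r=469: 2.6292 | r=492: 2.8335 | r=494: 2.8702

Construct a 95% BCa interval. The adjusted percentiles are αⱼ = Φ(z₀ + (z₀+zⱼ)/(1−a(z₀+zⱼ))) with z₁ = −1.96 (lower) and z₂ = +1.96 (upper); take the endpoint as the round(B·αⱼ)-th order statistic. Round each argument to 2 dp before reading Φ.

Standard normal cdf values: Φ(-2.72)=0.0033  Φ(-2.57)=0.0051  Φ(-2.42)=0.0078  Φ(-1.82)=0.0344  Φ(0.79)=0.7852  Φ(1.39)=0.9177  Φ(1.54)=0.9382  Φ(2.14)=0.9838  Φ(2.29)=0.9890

Lower: z₀ + z₁ = -0.181 + (-1.960) = -2.141; 1 − a(z₀+z₁) = 1 − (-0.020)(-2.141) = 0.9572; argument = -0.181 + (-2.141)/0.9572 = -2.4178 → -2.42.
α₁ = Φ(-2.42) = 0.0078; rank = round(500 × 0.0078) = 4; θ*₍4₎ = 1.2486.
Upper: z₀ + z₂ = 1.779; 1 − a(z₀+z₂) = 1.0356; argument = 1.5369 → 1.54; α₂ = 0.9382; rank = 469; θ*₍469₎ = 2.6292.

(1.2486, 2.6292)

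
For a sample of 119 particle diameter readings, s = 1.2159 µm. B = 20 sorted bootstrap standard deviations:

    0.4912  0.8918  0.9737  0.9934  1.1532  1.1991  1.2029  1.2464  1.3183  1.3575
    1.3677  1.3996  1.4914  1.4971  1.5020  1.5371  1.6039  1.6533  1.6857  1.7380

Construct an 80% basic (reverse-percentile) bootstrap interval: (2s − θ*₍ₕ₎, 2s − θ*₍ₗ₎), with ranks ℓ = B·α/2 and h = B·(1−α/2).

(0.7785, 1.5400)

Percentile endpoints at ranks 2 and 18: θ*₍2₎ = 0.8918, θ*₍18₎ = 1.6533.
Basic interval reflects these around s:
  lower = 2 × 1.2159 − 1.6533 = 0.7785
  upper = 2 × 1.2159 − 0.8918 = 1.5400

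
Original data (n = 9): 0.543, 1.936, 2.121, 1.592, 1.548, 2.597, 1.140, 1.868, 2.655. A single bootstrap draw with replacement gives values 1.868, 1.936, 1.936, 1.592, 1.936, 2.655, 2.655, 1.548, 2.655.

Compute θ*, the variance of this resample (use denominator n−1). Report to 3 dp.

θ* = 0.202

Mean = 2.0868; sum of squared deviations = 1.6198
s² = 1.6198 / 8 = 0.2025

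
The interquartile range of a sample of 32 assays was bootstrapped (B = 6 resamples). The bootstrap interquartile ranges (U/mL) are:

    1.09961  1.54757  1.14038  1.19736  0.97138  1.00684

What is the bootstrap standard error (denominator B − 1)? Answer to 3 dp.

SE* = 0.207

Bootstrap SE is the standard deviation of the 6 replicate interquartile ranges.
Mean of replicates: (1.09961 + 1.54757 + 1.14038 + 1.19736 + 0.97138 + 1.00684) / 6 = 6.963140 / 6 = 1.160523
Sum of squared deviations: (−0.060913)² + (+0.387047)² + (−0.020143)² + (+0.036837)² + (−0.189143)² + (−0.153683)² = 0.214672
Variance = 0.214672 / 5 = 0.042934
SE* = √0.042934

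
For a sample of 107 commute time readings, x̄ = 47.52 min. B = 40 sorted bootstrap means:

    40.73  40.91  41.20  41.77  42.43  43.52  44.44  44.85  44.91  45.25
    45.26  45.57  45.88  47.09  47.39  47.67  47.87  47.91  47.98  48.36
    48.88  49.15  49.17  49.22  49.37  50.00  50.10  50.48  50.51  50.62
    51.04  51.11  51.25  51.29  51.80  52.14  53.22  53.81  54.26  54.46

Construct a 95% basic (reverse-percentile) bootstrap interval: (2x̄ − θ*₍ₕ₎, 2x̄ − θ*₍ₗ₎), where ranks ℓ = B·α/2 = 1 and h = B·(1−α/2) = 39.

(40.78, 54.31)

Percentile endpoints at ranks 1 and 39: θ*₍1₎ = 40.73, θ*₍39₎ = 54.26.
Basic interval reflects these around x̄:
  lower = 2 × 47.52 − 54.26 = 40.78
  upper = 2 × 47.52 − 40.73 = 54.31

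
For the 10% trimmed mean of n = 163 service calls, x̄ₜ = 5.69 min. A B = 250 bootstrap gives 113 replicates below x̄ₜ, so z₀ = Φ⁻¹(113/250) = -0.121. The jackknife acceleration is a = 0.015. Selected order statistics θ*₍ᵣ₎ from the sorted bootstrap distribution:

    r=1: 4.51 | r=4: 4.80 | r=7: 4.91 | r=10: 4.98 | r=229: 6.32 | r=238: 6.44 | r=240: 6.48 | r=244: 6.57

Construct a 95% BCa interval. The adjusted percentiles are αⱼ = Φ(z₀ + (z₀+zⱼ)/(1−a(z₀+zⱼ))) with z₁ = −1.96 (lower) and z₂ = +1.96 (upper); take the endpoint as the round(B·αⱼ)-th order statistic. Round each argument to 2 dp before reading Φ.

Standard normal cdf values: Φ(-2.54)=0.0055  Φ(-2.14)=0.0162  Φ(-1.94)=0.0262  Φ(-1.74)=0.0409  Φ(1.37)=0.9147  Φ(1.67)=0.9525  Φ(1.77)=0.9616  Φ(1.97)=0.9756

Lower: z₀ + z₁ = -0.121 + (-1.960) = -2.081; 1 − a(z₀+z₁) = 1 − (0.015)(-2.081) = 1.0312; argument = -0.121 + (-2.081)/1.0312 = -2.1390 → -2.14.
α₁ = Φ(-2.14) = 0.0162; rank = round(250 × 0.0162) = 4; θ*₍4₎ = 4.80.
Upper: z₀ + z₂ = 1.839; 1 − a(z₀+z₂) = 0.9724; argument = 1.7702 → 1.77; α₂ = 0.9616; rank = 240; θ*₍240₎ = 6.48.

(4.80, 6.48)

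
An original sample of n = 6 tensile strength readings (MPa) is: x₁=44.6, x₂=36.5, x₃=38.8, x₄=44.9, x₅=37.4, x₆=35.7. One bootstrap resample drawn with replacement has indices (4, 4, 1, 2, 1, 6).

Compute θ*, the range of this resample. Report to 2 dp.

θ* = 9.20

Resample values: 44.9, 44.9, 44.6, 36.5, 44.6, 35.7.
Range = 44.9 − 35.7 = 9.20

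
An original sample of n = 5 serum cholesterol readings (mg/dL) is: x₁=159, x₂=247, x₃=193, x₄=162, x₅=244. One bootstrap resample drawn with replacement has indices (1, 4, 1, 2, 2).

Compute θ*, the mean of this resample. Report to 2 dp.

Resample values: 159, 162, 159, 247, 247.
Mean = (159 + 162 + 159 + 247 + 247) / 5 = 974.0 / 5 = 194.80

θ* = 194.80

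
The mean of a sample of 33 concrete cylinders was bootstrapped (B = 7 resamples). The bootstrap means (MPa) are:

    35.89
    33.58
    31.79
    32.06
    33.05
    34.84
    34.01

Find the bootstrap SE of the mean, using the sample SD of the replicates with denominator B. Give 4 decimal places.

Bootstrap SE is the standard deviation of the 7 replicate means.
Mean of replicates: (35.89 + 33.58 + 31.79 + 32.06 + 33.05 + 34.84 + 34.01) / 7 = 235.22000 / 7 = 33.60286
Sum of squared deviations: (+2.28714)² + (−0.02286)² + (−1.81286)² + (−1.54286)² + (−0.55286)² + (+1.23714)² + (+0.40714)² = 12.90034
Variance = 12.90034 / 7 = 1.84291
SE* = √1.84291

SE* = 1.3575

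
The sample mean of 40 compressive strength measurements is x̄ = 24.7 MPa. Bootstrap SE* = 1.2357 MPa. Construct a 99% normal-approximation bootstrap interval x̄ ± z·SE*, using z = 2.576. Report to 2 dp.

Margin = 2.576 × 1.2357 = 3.183
Interval: 24.7 ± 3.183

(21.52, 27.88)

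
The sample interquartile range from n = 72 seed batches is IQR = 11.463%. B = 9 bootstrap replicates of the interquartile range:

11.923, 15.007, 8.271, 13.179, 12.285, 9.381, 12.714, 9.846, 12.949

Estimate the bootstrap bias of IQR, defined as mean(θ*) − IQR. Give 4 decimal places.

mean(θ*) = (11.923 + 15.007 + 8.271 + 13.179 + 12.285 + 9.381 + 12.714 + 9.846 + 12.949) / 9 = 11.72833
bias = 11.72833 − 11.463

bias = +0.2653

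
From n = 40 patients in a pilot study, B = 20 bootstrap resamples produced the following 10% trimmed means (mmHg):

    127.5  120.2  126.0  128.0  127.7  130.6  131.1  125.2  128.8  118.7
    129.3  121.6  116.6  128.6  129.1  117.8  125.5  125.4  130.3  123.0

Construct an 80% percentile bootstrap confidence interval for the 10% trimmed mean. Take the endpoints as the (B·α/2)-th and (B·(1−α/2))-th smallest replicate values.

(117.8, 130.3)

Sorted replicates: 116.6, 117.8, 118.7, 120.2, 121.6, 123.0, 125.2, 125.4, 125.5, 126.0, 127.5, 127.7, 128.0, 128.6, 128.8, 129.1, 129.3, 130.3, 130.6, 131.1
α = 0.20; lower rank = 20 × 0.100 = 2; upper rank = 20 × 0.900 = 18.
The 2nd smallest replicate is 117.8; the 18th is 130.3.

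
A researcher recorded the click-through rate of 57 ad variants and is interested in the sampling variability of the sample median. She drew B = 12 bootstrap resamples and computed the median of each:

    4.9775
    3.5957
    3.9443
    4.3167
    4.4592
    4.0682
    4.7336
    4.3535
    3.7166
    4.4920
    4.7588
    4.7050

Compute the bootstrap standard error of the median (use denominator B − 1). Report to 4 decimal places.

SE* = 0.4349

Bootstrap SE is the standard deviation of the 12 replicate medians.
Mean of replicates: (4.9775 + 3.5957 + 3.9443 + 4.3167 + 4.4592 + 4.0682 + 4.7336 + 4.3535 + 3.7166 + 4.4920 + 4.7588 + 4.7050) / 12 = 52.12110 / 12 = 4.34342
Sum of squared deviations: (+0.63408)² + (−0.74772)² + (−0.39912)² + (−0.02672)² + (+0.11578)² + (−0.27522)² + (+0.39018)² + (+0.01008)² + (−0.62682)² + (+0.14858)² + (+0.41538)² + (+0.36158)² = 2.08091
Variance = 2.08091 / 11 = 0.18917
SE* = √0.18917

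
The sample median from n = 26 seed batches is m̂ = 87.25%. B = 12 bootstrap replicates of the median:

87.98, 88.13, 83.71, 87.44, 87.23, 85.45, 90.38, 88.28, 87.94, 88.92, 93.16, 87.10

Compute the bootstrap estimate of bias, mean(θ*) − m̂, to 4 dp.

bias = +0.7267

mean(θ*) = (87.98 + 88.13 + 83.71 + 87.44 + 87.23 + 85.45 + 90.38 + 88.28 + 87.94 + 88.92 + 93.16 + 87.10) / 12 = 87.97667
bias = 87.97667 − 87.25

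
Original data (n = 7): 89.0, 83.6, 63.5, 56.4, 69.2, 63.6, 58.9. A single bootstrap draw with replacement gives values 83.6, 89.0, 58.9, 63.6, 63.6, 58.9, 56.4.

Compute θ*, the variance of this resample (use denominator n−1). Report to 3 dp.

Mean = 67.7143; sum of squared deviations = 1022.6886
s² = 1022.6886 / 6 = 170.4481

θ* = 170.448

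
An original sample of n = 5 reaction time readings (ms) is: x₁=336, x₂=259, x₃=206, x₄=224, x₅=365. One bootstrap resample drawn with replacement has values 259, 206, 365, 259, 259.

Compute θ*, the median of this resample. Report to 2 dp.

θ* = 259.00

Sorted: 206, 259, 259, 259, 365
Median = middle value = 259.00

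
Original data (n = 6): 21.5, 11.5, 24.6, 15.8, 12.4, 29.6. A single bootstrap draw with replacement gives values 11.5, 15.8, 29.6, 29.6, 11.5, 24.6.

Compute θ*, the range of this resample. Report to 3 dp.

θ* = 18.100

Range = 29.6 − 11.5 = 18.100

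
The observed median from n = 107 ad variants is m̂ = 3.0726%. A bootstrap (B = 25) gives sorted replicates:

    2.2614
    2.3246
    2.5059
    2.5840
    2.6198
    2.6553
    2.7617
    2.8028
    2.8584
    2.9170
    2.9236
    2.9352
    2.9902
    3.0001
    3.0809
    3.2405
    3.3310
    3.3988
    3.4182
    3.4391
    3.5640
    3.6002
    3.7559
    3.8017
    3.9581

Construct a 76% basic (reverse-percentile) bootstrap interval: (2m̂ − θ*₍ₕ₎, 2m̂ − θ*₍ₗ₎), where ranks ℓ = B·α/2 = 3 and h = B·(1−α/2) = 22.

(2.5450, 3.6393)

Percentile endpoints at ranks 3 and 22: θ*₍3₎ = 2.5059, θ*₍22₎ = 3.6002.
Basic interval reflects these around m̂:
  lower = 2 × 3.0726 − 3.6002 = 2.5450
  upper = 2 × 3.0726 − 2.5059 = 3.6393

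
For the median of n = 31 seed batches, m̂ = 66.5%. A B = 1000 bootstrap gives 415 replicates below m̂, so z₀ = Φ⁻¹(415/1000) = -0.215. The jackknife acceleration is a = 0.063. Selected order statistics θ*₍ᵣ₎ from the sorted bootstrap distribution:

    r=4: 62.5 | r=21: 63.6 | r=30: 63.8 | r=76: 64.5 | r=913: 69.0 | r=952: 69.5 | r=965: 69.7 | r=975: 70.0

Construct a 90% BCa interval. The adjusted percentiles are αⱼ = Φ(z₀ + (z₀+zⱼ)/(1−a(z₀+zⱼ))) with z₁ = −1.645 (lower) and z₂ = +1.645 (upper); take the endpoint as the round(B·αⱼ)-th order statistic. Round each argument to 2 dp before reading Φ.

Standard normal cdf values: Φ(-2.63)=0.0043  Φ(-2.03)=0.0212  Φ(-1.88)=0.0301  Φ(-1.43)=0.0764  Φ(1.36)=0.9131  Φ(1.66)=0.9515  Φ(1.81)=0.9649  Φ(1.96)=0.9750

Lower: z₀ + z₁ = -0.215 + (-1.645) = -1.860; 1 − a(z₀+z₁) = 1 − (0.063)(-1.860) = 1.1172; argument = -0.215 + (-1.860)/1.1172 = -1.8799 → -1.88.
α₁ = Φ(-1.88) = 0.0301; rank = round(1000 × 0.0301) = 30; θ*₍30₎ = 63.8.
Upper: z₀ + z₂ = 1.430; 1 − a(z₀+z₂) = 0.9099; argument = 1.3566 → 1.36; α₂ = 0.9131; rank = 913; θ*₍913₎ = 69.0.

(63.8, 69.0)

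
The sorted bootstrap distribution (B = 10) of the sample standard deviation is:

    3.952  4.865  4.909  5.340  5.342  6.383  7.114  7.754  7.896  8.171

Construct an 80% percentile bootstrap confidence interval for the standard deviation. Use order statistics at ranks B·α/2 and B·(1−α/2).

α = 0.20; lower rank = 10 × 0.100 = 1; upper rank = 10 × 0.900 = 9.
The 1st smallest replicate is 3.952; the 9th is 7.896.

(3.952, 7.896)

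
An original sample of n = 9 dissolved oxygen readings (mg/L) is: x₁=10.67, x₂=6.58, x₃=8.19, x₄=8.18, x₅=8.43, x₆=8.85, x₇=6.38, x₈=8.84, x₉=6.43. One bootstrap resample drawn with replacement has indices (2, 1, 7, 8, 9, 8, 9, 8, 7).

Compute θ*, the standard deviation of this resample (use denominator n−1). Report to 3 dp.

Resample values: 6.58, 10.67, 6.38, 8.84, 6.43, 8.84, 6.43, 8.84, 6.38.
Mean = 7.7100; sum of squared deviations = 20.6838
s² = 20.6838 / 8 = 2.5855
s = √2.5855 = 1.608

θ* = 1.608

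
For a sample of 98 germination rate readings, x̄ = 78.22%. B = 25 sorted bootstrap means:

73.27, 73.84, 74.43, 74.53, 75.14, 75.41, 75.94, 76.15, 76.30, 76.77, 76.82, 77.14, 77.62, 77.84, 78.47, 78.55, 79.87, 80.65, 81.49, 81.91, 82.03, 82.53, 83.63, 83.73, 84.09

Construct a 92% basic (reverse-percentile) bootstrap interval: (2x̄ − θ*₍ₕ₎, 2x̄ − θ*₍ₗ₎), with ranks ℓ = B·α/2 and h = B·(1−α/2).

(72.71, 83.17)

Percentile endpoints at ranks 1 and 24: θ*₍1₎ = 73.27, θ*₍24₎ = 83.73.
Basic interval reflects these around x̄:
  lower = 2 × 78.22 − 83.73 = 72.71
  upper = 2 × 78.22 − 73.27 = 83.17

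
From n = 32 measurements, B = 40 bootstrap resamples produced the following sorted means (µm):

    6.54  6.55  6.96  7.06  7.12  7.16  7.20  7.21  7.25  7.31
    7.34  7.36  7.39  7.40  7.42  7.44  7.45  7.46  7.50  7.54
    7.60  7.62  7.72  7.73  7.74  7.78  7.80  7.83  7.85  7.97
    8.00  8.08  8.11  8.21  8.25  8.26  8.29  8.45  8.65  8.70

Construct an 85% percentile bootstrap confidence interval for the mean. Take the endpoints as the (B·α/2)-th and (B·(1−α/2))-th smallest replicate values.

α = 0.15; lower rank = 40 × 0.075 = 3; upper rank = 40 × 0.925 = 37.
The 3rd smallest replicate is 6.96; the 37th is 8.29.

(6.96, 8.29)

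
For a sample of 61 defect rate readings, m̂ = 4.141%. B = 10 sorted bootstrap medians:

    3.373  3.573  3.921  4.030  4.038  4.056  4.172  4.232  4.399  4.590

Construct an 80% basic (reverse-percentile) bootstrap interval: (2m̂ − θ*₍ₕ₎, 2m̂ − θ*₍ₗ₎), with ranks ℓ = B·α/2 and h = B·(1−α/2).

(3.883, 4.909)

Percentile endpoints at ranks 1 and 9: θ*₍1₎ = 3.373, θ*₍9₎ = 4.399.
Basic interval reflects these around m̂:
  lower = 2 × 4.141 − 4.399 = 3.883
  upper = 2 × 4.141 − 3.373 = 4.909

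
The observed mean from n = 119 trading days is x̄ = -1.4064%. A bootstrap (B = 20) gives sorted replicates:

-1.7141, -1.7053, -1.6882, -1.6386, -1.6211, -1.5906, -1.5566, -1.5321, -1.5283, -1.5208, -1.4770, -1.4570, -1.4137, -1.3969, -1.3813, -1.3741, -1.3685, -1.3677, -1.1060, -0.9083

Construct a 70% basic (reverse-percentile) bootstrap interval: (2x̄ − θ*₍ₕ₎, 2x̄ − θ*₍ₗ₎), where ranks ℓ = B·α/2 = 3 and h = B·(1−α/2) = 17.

Percentile endpoints at ranks 3 and 17: θ*₍3₎ = -1.6882, θ*₍17₎ = -1.3685.
Basic interval reflects these around x̄:
  lower = 2 × -1.4064 − -1.3685 = -1.4443
  upper = 2 × -1.4064 − -1.6882 = -1.1246

(-1.4443, -1.1246)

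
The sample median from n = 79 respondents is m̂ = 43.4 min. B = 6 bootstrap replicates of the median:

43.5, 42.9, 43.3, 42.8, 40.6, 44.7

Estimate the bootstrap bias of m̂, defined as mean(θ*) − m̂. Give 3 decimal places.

mean(θ*) = (43.5 + 42.9 + 43.3 + 42.8 + 40.6 + 44.7) / 6 = 42.9667
bias = 42.9667 − 43.4

bias = −0.433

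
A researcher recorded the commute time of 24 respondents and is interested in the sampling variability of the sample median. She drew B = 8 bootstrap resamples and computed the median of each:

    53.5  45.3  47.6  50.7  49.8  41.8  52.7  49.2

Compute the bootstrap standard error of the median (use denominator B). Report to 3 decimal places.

Bootstrap SE is the standard deviation of the 8 replicate medians.
Mean of replicates: (53.5 + 45.3 + 47.6 + 50.7 + 49.8 + 41.8 + 52.7 + 49.2) / 8 = 390.6000 / 8 = 48.8250
Sum of squared deviations: (+4.6750)² + (−3.5250)² + (−1.2250)² + (+1.8750)² + (+0.9750)² + (−7.0250)² + (+3.8750)² + (+0.3750)² = 104.7550
Variance = 104.7550 / 8 = 13.0944
SE* = √13.0944

SE* = 3.619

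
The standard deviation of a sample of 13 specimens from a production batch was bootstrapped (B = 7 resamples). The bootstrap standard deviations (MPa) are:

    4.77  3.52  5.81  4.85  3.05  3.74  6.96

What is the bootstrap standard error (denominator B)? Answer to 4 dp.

Bootstrap SE is the standard deviation of the 7 replicate standard deviations.
Mean of replicates: (4.77 + 3.52 + 5.81 + 4.85 + 3.05 + 3.74 + 6.96) / 7 = 32.70000 / 7 = 4.67143
Sum of squared deviations: (+0.09857)² + (−1.15143)² + (+1.13857)² + (+0.17857)² + (−1.62143)² + (−0.93143)² + (+2.28857)² = 11.39789
Variance = 11.39789 / 7 = 1.62827
SE* = √1.62827

SE* = 1.2760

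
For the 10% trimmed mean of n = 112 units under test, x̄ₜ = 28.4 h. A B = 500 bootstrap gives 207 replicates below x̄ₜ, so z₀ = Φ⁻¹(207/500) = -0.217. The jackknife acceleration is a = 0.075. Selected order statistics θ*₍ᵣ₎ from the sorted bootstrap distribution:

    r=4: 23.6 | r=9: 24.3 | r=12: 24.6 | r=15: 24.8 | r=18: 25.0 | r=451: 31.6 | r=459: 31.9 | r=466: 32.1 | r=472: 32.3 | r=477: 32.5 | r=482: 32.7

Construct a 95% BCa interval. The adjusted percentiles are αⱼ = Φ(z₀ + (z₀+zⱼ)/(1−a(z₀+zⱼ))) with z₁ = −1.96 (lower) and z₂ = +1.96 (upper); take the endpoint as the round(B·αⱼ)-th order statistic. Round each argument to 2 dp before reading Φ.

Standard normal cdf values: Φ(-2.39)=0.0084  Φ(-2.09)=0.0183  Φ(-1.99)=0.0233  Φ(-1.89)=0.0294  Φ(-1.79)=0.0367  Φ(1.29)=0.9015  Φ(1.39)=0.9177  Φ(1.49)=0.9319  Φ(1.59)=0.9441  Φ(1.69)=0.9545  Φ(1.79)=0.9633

(24.3, 32.7)

Lower: z₀ + z₁ = -0.217 + (-1.960) = -2.177; 1 − a(z₀+z₁) = 1 − (0.075)(-2.177) = 1.1633; argument = -0.217 + (-2.177)/1.1633 = -2.0884 → -2.09.
α₁ = Φ(-2.09) = 0.0183; rank = round(500 × 0.0183) = 9; θ*₍9₎ = 24.3.
Upper: z₀ + z₂ = 1.743; 1 − a(z₀+z₂) = 0.8693; argument = 1.7881 → 1.79; α₂ = 0.9633; rank = 482; θ*₍482₎ = 32.7.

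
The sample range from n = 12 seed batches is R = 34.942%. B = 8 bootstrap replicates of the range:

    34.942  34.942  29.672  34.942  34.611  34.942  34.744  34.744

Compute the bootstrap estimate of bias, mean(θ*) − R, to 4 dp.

bias = −0.7496

mean(θ*) = (34.942 + 34.942 + 29.672 + 34.942 + 34.611 + 34.942 + 34.744 + 34.744) / 8 = 34.19237
bias = 34.19237 − 34.942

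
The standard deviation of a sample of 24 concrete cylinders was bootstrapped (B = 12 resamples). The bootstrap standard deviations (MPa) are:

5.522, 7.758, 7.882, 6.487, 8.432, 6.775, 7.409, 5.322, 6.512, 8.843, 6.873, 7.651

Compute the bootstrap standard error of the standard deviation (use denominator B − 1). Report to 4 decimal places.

SE* = 1.0779

Bootstrap SE is the standard deviation of the 12 replicate standard deviations.
Mean of replicates: (5.522 + 7.758 + 7.882 + 6.487 + 8.432 + 6.775 + 7.409 + 5.322 + 6.512 + 8.843 + 6.873 + 7.651) / 12 = 85.46600 / 12 = 7.12217
Sum of squared deviations: (−1.60017)² + (+0.63583)² + (+0.75983)² + (−0.63517)² + (+1.30983)² + (−0.34717)² + (+0.28683)² + (−1.80017)² + (−0.61017)² + (+1.72083)² + (−0.24917)² + (+0.52883)² = 12.77998
Variance = 12.77998 / 11 = 1.16182
SE* = √1.16182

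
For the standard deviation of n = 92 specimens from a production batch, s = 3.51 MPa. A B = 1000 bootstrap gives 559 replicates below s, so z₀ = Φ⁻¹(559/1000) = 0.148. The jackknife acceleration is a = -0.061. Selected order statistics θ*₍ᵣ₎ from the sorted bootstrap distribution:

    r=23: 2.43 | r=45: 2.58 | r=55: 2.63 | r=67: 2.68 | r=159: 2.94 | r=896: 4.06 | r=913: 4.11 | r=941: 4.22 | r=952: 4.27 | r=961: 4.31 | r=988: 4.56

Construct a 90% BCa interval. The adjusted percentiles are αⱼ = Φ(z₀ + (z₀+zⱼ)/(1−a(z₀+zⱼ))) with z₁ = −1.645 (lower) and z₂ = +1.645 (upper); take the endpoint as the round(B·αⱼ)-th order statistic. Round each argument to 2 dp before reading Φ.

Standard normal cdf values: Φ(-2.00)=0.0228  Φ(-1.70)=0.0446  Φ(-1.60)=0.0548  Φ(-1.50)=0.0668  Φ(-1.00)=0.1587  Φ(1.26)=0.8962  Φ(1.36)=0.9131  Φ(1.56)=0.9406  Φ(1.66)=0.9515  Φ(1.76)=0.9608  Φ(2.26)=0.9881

(2.68, 4.31)

Lower: z₀ + z₁ = 0.148 + (-1.645) = -1.497; 1 − a(z₀+z₁) = 1 − (-0.061)(-1.497) = 0.9087; argument = 0.148 + (-1.497)/0.9087 = -1.4994 → -1.50.
α₁ = Φ(-1.50) = 0.0668; rank = round(1000 × 0.0668) = 67; θ*₍67₎ = 2.68.
Upper: z₀ + z₂ = 1.793; 1 − a(z₀+z₂) = 1.1094; argument = 1.7642 → 1.76; α₂ = 0.9608; rank = 961; θ*₍961₎ = 4.31.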